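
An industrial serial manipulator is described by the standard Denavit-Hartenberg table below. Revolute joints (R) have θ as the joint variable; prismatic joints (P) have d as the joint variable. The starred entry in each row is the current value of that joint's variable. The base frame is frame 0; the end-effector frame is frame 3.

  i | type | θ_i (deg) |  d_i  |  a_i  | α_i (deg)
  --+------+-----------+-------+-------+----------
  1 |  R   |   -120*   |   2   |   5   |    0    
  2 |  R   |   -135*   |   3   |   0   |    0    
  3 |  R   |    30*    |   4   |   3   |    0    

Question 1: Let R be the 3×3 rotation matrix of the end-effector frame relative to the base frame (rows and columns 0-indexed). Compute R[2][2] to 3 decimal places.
1.000

End-effector z-axis (col 2 of R) = (0.0000,0.0000,1.0000)
R[2][2] = 1.0000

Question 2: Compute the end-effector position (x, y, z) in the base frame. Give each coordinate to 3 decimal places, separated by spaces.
after link 1: o_1 = (-2.5000, -4.3301, 2.0000)
after link 2: o_2 = (-2.5000, -4.3301, 5.0000)
after link 3: o_3 = (-4.6213, -2.2088, 9.0000)

-4.621 -2.209 9.000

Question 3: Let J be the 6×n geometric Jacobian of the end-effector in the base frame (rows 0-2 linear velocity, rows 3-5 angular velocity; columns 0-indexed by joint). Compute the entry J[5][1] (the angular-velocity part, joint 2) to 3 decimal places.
axis z_1 = (0.0000,0.0000,1.0000); lever o_n−o_1 = (-2.1213,2.1213,7.0000)
cross product → J_v[:, 1] = (-2.1213,-2.1213,0.0000)
J_ω[:, 1] = z_1
entry J[5][1] = 1.0000

1.000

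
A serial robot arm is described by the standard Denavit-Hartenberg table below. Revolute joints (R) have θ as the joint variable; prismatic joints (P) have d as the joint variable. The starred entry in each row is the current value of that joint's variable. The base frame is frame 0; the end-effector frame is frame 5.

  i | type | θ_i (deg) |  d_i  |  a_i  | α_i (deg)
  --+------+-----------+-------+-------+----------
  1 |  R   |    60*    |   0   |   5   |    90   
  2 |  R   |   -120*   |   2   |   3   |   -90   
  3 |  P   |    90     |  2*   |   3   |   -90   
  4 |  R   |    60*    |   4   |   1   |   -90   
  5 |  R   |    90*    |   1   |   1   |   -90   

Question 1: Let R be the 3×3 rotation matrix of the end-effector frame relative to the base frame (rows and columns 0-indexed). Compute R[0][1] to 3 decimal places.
End-effector y-axis (col 1 of R) = (-0.5335,0.8080,-0.2500)
R[0][1] = -0.5335

-0.533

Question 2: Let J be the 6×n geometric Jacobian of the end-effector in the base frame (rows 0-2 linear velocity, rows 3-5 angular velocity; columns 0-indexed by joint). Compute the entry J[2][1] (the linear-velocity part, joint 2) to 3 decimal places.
0.549

axis z_1 = (0.8660,-0.5000,0.0000); lever o_n−o_1 = (-0.2745,0.7925,-0.3170)
cross product → J_v[:, 1] = (0.1585,0.2745,0.5490)
J_ω[:, 1] = z_1
entry J[2][1] = 0.5490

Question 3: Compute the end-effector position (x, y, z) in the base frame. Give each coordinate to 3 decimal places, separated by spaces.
2.225 5.123 -0.317

after link 1: o_1 = (2.5000, 4.3301, 0.0000)
after link 2: o_2 = (3.4821, 2.0311, -2.5981)
after link 3: o_3 = (1.7500, 5.0311, -3.5981)
after link 4: o_4 = (1.9420, 6.3636, 0.2990)
after link 5: o_5 = (2.2255, 5.1226, -0.3170)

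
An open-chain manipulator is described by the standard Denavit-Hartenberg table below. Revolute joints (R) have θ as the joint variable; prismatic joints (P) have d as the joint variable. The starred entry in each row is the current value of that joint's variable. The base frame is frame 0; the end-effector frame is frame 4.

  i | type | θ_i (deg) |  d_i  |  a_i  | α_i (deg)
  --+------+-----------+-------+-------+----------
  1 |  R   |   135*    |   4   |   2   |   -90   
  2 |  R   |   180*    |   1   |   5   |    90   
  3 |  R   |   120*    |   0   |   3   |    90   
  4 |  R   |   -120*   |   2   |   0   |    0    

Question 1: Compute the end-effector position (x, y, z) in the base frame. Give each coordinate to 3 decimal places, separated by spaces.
-0.966 -5.537 4.000

after link 1: o_1 = (-1.4142, 1.4142, 4.0000)
after link 2: o_2 = (1.4142, -2.8284, 4.0000)
after link 3: o_3 = (-1.4836, -3.6049, 4.0000)
after link 4: o_4 = (-0.9659, -5.5367, 4.0000)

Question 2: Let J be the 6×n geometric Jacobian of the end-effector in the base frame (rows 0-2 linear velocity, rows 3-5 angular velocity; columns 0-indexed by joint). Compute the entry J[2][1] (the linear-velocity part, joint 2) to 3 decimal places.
axis z_1 = (-0.7071,-0.7071,0.0000); lever o_n−o_1 = (0.4483,-6.9509,0.0000)
cross product → J_v[:, 1] = (0.0000,0.0000,5.2321)
J_ω[:, 1] = z_1
entry J[2][1] = 5.2321

5.232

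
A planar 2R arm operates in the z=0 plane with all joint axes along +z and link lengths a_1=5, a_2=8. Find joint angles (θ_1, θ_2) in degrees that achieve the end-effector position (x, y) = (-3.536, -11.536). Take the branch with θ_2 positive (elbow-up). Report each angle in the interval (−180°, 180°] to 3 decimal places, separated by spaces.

-134.992 44.986

cos θ_2 = (145.5826−5²−8²)/(2·5·8) = 0.7073; θ_2 = 44.9858° (elbow-up)
β = atan2(-11.5360,-3.5360) = -107.0413°; ψ = atan2(5.6554,10.6583) = 27.9512°
θ_1 = β − ψ = -134.9924°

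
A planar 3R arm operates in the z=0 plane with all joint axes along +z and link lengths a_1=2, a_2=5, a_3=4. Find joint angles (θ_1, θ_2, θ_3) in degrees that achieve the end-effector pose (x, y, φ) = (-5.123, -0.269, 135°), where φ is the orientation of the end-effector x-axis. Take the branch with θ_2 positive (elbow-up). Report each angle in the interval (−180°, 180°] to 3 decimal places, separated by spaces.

wrist centre = target − a_3·(cos φ, sin φ) = (-2.2946, -3.0974)
cos θ_2 = (14.8591−2²−5²)/(2·2·5) = -0.7070; θ_2 = 134.9949° (elbow-up)
β = atan2(-3.0974,-2.2946) = -126.5310°; ψ = atan2(3.5358,-1.5352) = 113.4699°
θ_1 = β − ψ = -240.0009°
θ_3 = φ − θ_1 − θ_2 = -119.9940° (wrapped to (-180°,180°])

119.999 134.995 -119.994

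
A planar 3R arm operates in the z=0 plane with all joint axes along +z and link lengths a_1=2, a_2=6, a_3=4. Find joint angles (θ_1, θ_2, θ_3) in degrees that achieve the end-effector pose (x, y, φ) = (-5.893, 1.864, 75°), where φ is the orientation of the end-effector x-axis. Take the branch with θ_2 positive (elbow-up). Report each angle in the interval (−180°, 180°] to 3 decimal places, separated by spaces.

149.997 60.000 -134.998

wrist centre = target − a_3·(cos φ, sin φ) = (-6.9283, -1.9997)
cos θ_2 = (51.9998−2²−6²)/(2·2·6) = 0.5000; θ_2 = 60.0005° (elbow-up)
β = atan2(-1.9997,-6.9283) = -163.9003°; ψ = atan2(5.1962,5.0000) = 46.1025°
θ_1 = β − ψ = -210.0028°
θ_3 = φ − θ_1 − θ_2 = -134.9977° (wrapped to (-180°,180°])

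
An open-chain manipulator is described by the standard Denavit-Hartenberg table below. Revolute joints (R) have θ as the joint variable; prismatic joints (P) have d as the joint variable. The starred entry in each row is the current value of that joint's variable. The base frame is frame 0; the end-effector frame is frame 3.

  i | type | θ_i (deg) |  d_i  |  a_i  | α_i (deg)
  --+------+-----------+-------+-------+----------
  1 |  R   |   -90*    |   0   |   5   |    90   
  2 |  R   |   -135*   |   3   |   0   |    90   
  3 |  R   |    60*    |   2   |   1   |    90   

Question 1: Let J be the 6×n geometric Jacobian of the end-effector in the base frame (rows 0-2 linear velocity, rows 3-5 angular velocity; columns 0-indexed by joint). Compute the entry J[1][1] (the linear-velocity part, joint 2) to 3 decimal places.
axis z_1 = (-1.0000,-0.0000,0.0000); lever o_n−o_1 = (-3.8660,1.7678,1.0607)
cross product → J_v[:, 1] = (-0.0000,1.0607,-1.7678)
J_ω[:, 1] = z_1
entry J[1][1] = 1.0607

1.061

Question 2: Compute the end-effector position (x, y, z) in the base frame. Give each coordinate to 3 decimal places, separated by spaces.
after link 1: o_1 = (0.0000, -5.0000, 0.0000)
after link 2: o_2 = (-3.0000, -5.0000, 0.0000)
after link 3: o_3 = (-3.8660, -3.2322, 1.0607)

-3.866 -3.232 1.061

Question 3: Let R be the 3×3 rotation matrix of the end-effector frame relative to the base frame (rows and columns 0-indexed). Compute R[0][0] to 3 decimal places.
End-effector x-axis (col 0 of R) = (-0.8660,0.3536,-0.3536)
R[0][0] = -0.8660

-0.866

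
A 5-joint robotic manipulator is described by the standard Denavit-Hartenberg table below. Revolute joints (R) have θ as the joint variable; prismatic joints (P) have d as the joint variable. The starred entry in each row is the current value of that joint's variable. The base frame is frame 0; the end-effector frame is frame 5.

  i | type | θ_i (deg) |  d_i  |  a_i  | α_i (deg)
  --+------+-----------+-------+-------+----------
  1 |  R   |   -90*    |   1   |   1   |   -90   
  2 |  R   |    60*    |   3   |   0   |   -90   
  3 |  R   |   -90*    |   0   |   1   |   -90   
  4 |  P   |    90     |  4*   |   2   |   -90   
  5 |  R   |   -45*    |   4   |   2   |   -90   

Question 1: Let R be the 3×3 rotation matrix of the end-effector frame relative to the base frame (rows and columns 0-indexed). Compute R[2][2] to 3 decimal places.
0.966

End-effector z-axis (col 2 of R) = (-0.0000,-0.2588,0.9659)
R[2][2] = 0.9659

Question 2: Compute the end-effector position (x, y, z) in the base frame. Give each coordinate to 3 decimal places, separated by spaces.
after link 1: o_1 = (0.0000, -1.0000, 1.0000)
after link 2: o_2 = (3.0000, -1.0000, 1.0000)
after link 3: o_3 = (4.0000, -1.0000, 1.0000)
after link 4: o_4 = (4.0000, -4.7321, -1.4641)
after link 5: o_5 = (0.0000, -6.6639, -1.9817)

0.000 -6.664 -1.982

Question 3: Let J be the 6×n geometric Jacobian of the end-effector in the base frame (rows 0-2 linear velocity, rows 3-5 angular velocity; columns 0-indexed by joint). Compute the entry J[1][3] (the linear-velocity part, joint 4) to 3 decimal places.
prismatic axis z_3 = (0.0000,-0.5000,-0.8660)
J_v[:, 3] = z_3; J_ω[:, 3] = (0,0,0)
entry J[1][3] = -0.5000

-0.500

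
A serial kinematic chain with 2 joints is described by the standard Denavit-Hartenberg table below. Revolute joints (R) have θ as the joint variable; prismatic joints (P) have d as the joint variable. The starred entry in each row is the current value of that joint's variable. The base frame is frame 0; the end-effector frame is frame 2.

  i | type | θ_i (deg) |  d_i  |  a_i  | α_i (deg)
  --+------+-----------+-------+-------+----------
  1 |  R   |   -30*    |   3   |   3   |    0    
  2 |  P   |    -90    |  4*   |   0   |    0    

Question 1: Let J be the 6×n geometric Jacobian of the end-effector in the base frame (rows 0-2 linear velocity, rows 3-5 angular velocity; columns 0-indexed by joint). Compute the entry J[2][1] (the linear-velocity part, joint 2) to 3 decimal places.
prismatic axis z_1 = (0.0000,0.0000,1.0000)
J_v[:, 1] = z_1; J_ω[:, 1] = (0,0,0)
entry J[2][1] = 1.0000

1.000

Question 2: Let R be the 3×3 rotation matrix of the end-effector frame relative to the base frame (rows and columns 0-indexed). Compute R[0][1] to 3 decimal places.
0.866

End-effector y-axis (col 1 of R) = (0.8660,-0.5000,0.0000)
R[0][1] = 0.8660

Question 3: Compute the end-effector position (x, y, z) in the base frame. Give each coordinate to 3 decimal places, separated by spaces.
after link 1: o_1 = (2.5981, -1.5000, 3.0000)
after link 2: o_2 = (2.5981, -1.5000, 7.0000)

2.598 -1.500 7.000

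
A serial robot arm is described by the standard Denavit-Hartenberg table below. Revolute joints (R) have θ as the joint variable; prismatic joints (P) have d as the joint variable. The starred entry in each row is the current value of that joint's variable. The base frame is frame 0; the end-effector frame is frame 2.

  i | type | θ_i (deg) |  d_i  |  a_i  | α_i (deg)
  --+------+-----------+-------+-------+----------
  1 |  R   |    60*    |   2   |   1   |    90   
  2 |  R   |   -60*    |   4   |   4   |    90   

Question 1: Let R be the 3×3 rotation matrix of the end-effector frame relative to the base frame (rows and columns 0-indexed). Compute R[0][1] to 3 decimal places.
0.866

End-effector y-axis (col 1 of R) = (0.8660,-0.5000,0.0000)
R[0][1] = 0.8660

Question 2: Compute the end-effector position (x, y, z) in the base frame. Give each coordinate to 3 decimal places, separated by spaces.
after link 1: o_1 = (0.5000, 0.8660, 2.0000)
after link 2: o_2 = (4.9641, 0.5981, -1.4641)

4.964 0.598 -1.464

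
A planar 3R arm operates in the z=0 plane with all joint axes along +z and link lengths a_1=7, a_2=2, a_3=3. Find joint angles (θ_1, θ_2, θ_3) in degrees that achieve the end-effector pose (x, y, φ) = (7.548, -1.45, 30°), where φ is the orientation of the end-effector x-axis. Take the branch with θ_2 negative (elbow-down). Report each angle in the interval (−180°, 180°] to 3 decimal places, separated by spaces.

wrist centre = target − a_3·(cos φ, sin φ) = (4.9499, -2.9500)
cos θ_2 = (33.2042−7²−2²)/(2·7·2) = -0.7070; θ_2 = -134.9906° (elbow-down)
β = atan2(-2.9500,4.9499) = -30.7936°; ψ = atan2(-1.4144,5.5860) = -14.2093°
θ_1 = β − ψ = -16.5843°
θ_3 = φ − θ_1 − θ_2 = -178.4250° (wrapped to (-180°,180°])

-16.584 -134.991 -178.425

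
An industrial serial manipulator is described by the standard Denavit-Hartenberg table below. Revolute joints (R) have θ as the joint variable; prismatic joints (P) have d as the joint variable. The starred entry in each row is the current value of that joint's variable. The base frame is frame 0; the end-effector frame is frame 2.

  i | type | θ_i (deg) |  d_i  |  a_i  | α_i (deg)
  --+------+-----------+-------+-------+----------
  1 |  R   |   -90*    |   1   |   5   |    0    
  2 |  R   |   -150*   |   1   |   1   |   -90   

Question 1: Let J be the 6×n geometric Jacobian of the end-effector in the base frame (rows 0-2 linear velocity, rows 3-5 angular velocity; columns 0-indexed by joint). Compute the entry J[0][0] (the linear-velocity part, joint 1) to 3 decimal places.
axis z_0 = ẑ; lever o_n−o_0 = (-0.5000,-4.1340,2.0000)
cross product → J_v[:, 0] = (4.1340,-0.5000,0.0000)
J_ω[:, 0] = z_0
entry J[0][0] = 4.1340

4.134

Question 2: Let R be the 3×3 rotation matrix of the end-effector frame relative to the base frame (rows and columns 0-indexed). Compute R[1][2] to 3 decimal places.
End-effector z-axis (col 2 of R) = (-0.8660,-0.5000,0.0000)
R[1][2] = -0.5000

-0.500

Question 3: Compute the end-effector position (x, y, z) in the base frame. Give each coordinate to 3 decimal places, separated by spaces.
-0.500 -4.134 2.000

after link 1: o_1 = (0.0000, -5.0000, 1.0000)
after link 2: o_2 = (-0.5000, -4.1340, 2.0000)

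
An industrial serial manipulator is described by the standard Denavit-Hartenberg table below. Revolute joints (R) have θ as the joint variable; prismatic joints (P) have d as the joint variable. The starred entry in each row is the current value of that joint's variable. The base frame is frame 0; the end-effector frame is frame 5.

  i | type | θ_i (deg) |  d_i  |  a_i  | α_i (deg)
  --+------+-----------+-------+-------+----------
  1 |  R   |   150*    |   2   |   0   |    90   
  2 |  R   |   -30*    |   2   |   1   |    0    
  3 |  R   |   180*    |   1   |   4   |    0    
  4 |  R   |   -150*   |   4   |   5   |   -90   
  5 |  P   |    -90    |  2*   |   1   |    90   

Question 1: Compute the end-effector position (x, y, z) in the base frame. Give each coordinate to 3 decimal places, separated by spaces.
after link 1: o_1 = (0.0000, 0.0000, 2.0000)
after link 2: o_2 = (0.2500, 2.1651, 1.5000)
after link 3: o_3 = (3.7500, 1.2990, 3.5000)
after link 4: o_4 = (1.4199, 7.2631, 3.5000)
after link 5: o_5 = (1.9199, 8.1292, 5.5000)

1.920 8.129 5.500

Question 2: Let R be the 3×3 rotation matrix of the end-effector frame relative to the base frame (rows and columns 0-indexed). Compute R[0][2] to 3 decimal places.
End-effector z-axis (col 2 of R) = (0.8660,-0.5000,0.0000)
R[0][2] = 0.8660

0.866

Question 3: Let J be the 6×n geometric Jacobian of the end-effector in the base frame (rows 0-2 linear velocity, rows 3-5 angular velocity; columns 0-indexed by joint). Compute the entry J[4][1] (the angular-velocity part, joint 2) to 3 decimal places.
0.866

axis z_1 = (0.5000,0.8660,0.0000); lever o_n−o_1 = (1.9199,8.1292,3.5000)
cross product → J_v[:, 1] = (3.0311,-1.7500,2.4019)
J_ω[:, 1] = z_1
entry J[4][1] = 0.8660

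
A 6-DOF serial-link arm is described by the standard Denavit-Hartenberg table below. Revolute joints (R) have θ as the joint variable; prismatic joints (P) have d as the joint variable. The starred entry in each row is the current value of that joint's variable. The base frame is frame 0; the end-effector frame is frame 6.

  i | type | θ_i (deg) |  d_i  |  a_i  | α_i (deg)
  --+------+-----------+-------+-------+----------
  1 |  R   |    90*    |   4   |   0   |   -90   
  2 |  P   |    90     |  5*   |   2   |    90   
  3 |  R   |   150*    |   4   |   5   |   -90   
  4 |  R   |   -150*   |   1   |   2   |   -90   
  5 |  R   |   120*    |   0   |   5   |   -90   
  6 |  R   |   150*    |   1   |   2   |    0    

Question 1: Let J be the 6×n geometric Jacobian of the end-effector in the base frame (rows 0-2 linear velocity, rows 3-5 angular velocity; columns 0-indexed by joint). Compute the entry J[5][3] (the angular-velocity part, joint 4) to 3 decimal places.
0.500

axis z_3 = (0.8660,0.0000,0.5000); lever o_n−o_3 = (-1.1184,-1.1160,-0.7231)
cross product → J_v[:, 3] = (0.5580,0.0670,-0.9665)
J_ω[:, 3] = z_3
entry J[5][3] = 0.5000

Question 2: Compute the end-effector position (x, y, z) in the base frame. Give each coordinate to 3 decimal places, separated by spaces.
after link 1: o_1 = (0.0000, 0.0000, 4.0000)
after link 2: o_2 = (-5.0000, 0.0000, 2.0000)
after link 3: o_3 = (-7.5000, 4.0000, 6.3301)
after link 4: o_4 = (-5.7679, 5.0000, 5.3301)
after link 5: o_5 = (-10.6005, 3.7500, 5.0401)
after link 6: o_6 = (-8.6184, 2.8840, 5.6071)

-8.618 2.884 5.607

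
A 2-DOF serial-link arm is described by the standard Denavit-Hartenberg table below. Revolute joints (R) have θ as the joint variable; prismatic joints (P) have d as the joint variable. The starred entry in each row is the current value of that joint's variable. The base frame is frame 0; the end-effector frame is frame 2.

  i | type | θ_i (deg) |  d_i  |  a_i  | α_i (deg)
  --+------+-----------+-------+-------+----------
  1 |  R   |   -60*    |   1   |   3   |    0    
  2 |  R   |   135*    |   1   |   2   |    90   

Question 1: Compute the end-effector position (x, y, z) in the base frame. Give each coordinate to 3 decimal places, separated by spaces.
after link 1: o_1 = (1.5000, -2.5981, 1.0000)
after link 2: o_2 = (2.0176, -0.6662, 2.0000)

2.018 -0.666 2.000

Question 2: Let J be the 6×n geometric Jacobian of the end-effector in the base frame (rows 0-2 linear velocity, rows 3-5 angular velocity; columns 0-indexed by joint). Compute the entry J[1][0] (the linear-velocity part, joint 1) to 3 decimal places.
axis z_0 = ẑ; lever o_n−o_0 = (2.0176,-0.6662,2.0000)
cross product → J_v[:, 0] = (0.6662,2.0176,-0.0000)
J_ω[:, 0] = z_0
entry J[1][0] = 2.0176

2.018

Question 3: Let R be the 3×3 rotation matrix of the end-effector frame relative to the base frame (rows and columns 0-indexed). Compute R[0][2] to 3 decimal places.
0.966

End-effector z-axis (col 2 of R) = (0.9659,-0.2588,0.0000)
R[0][2] = 0.9659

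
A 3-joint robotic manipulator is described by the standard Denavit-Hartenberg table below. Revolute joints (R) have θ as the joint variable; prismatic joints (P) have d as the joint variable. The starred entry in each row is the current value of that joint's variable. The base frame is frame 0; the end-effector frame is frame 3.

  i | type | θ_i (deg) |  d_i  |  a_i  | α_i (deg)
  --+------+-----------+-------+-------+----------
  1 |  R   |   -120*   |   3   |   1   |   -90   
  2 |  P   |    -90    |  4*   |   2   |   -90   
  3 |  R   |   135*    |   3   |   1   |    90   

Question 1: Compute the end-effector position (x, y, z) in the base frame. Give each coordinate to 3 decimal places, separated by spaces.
0.852 -5.111 4.293

after link 1: o_1 = (-0.5000, -0.8660, 3.0000)
after link 2: o_2 = (2.9641, -2.8660, 5.0000)
after link 3: o_3 = (0.8517, -5.1105, 4.2929)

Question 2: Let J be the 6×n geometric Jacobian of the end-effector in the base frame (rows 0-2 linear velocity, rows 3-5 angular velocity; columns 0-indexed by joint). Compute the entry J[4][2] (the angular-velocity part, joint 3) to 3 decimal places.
axis z_2 = (-0.5000,-0.8660,-0.0000); lever o_n−o_2 = (-2.1124,-2.2445,-0.7071)
cross product → J_v[:, 2] = (0.6124,-0.3536,-0.7071)
J_ω[:, 2] = z_2
entry J[4][2] = -0.8660

-0.866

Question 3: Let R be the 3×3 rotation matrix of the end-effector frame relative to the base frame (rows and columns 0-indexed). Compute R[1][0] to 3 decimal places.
End-effector x-axis (col 0 of R) = (-0.6124,0.3536,-0.7071)
R[1][0] = 0.3536

0.354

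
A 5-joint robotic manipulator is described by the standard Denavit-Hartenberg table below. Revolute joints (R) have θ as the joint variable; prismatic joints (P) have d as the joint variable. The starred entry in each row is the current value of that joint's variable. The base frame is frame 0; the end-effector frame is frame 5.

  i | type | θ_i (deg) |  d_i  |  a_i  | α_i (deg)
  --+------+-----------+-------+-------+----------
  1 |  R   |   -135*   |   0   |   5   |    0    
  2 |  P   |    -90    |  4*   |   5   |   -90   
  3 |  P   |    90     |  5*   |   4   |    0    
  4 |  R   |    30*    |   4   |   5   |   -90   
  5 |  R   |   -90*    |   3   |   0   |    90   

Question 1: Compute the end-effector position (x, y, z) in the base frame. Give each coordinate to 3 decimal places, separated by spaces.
-9.830 -9.969 -2.830

after link 1: o_1 = (-3.5355, -3.5355, 0.0000)
after link 2: o_2 = (-7.0711, -0.0000, 4.0000)
after link 3: o_3 = (-10.6066, -3.5355, 0.0000)
after link 4: o_4 = (-11.6673, -8.1317, -4.3301)
after link 5: o_5 = (-9.8301, -9.9688, -2.8301)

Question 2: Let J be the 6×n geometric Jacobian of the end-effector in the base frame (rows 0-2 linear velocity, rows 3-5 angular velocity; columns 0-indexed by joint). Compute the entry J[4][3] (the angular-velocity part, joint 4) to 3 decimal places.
axis z_3 = (-0.7071,-0.7071,0.0000); lever o_n−o_3 = (0.7765,-6.4333,-2.8301)
cross product → J_v[:, 3] = (2.0012,-2.0012,5.0981)
J_ω[:, 3] = z_3
entry J[4][3] = -0.7071

-0.707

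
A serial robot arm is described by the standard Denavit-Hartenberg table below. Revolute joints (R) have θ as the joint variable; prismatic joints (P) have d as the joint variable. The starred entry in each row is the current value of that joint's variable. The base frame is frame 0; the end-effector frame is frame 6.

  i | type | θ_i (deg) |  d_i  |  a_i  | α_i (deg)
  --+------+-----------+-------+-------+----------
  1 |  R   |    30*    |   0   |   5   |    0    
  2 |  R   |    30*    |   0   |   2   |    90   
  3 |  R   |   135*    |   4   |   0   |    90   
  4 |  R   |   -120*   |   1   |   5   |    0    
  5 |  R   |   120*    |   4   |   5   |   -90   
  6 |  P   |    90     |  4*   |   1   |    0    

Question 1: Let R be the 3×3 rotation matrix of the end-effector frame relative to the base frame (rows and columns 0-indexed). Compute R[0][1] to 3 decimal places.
End-effector y-axis (col 1 of R) = (0.3536,0.6124,-0.7071)
R[0][1] = 0.3536

0.354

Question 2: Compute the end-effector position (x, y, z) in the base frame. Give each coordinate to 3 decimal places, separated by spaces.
after link 1: o_1 = (4.3301, 2.5000, 0.0000)
after link 2: o_2 = (5.3301, 4.2321, 0.0000)
after link 3: o_3 = (8.7942, 2.2321, 0.0000)
after link 4: o_4 = (6.2817, 6.5404, -1.0607)
after link 5: o_5 = (5.9281, 5.9280, 5.3033)
after link 6: o_6 = (9.0387, 3.3157, 4.5962)

9.039 3.316 4.596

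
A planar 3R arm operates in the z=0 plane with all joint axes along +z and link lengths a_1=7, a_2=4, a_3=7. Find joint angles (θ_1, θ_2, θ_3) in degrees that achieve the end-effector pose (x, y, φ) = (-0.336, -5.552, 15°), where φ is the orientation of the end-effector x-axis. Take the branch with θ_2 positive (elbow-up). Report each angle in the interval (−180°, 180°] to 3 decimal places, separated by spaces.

-150.000 44.999 120.001

wrist centre = target − a_3·(cos φ, sin φ) = (-7.0975, -7.3637)
cos θ_2 = (104.5988−7²−4²)/(2·7·4) = 0.7071; θ_2 = 44.9988° (elbow-up)
β = atan2(-7.3637,-7.0975) = -133.9452°; ψ = atan2(2.8284,9.8285) = 16.0544°
θ_1 = β − ψ = -149.9996°
θ_3 = φ − θ_1 − θ_2 = 120.0008° (wrapped to (-180°,180°])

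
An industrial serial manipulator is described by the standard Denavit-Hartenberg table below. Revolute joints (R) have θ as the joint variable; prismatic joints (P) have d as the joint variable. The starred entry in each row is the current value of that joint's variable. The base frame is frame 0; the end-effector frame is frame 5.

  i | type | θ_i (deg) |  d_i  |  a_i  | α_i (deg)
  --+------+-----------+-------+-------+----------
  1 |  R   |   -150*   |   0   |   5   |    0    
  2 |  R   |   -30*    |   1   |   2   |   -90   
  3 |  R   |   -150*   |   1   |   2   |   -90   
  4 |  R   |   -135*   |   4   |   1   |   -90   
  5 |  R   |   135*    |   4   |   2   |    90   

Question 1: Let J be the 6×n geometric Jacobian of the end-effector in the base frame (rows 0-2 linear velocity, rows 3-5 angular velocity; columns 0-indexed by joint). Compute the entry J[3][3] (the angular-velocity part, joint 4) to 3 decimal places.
-0.500

axis z_3 = (-0.5000,-0.0000,0.8660); lever o_n−o_3 = (1.4102,-2.5355,3.8000)
cross product → J_v[:, 3] = (2.1958,3.1213,1.2678)
J_ω[:, 3] = z_3
entry J[3][3] = -0.5000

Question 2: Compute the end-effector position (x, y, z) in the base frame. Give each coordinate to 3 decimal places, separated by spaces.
-3.188 -6.036 5.800

after link 1: o_1 = (-4.3301, -2.5000, 0.0000)
after link 2: o_2 = (-6.3301, -2.5000, 1.0000)
after link 3: o_3 = (-4.5981, -3.5000, 2.0000)
after link 4: o_4 = (-7.2104, -4.2071, 5.1105)
after link 5: o_5 = (-3.1878, -6.0355, 5.8000)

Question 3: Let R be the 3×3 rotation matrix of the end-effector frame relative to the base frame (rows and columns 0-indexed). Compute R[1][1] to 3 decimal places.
-0.707

End-effector y-axis (col 1 of R) = (0.6124,-0.7071,0.3536)
R[1][1] = -0.7071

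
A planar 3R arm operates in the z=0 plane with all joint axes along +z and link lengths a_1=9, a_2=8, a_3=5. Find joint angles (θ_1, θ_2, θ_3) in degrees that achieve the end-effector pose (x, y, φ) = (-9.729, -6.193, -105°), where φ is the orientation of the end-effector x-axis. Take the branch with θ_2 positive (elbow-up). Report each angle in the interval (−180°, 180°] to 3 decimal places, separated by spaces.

wrist centre = target − a_3·(cos φ, sin φ) = (-8.4349, -1.3634)
cos θ_2 = (73.0064−9²−8²)/(2·9·8) = -0.5000; θ_2 = 119.9971° (elbow-up)
β = atan2(-1.3634,-8.4349) = -170.8184°; ψ = atan2(6.9284,5.0004) = 54.1813°
θ_1 = β − ψ = -224.9998°
θ_3 = φ − θ_1 − θ_2 = 0.0027° (wrapped to (-180°,180°])

135.000 119.997 0.003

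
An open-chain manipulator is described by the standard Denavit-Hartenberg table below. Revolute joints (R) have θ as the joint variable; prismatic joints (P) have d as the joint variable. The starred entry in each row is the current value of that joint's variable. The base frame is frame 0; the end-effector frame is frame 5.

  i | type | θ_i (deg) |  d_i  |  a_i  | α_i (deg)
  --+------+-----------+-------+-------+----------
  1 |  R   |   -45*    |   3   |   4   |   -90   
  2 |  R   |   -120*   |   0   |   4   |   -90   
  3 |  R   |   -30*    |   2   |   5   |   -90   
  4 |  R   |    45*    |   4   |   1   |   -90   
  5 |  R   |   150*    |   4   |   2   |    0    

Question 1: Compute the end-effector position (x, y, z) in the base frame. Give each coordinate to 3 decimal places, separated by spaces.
-1.065 -1.440 8.848

after link 1: o_1 = (2.8284, -2.8284, 3.0000)
after link 2: o_2 = (1.4142, -1.4142, 6.4641)
after link 3: o_3 = (2.8758, 0.6597, 11.2141)
after link 4: o_4 = (-0.6803, -0.1831, 13.1229)
after link 5: o_5 = (-1.0652, -1.4395, 8.8482)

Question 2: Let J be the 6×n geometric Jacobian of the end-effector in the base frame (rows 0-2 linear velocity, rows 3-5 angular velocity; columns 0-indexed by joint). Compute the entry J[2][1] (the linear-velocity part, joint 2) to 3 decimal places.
axis z_1 = (0.7071,0.7071,0.0000); lever o_n−o_1 = (-3.8936,1.3889,5.8482)
cross product → J_v[:, 1] = (4.1353,-4.1353,3.7353)
J_ω[:, 1] = z_1
entry J[2][1] = 3.7353

3.735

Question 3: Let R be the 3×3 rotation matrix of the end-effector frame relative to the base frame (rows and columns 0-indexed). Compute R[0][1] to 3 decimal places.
-0.484

End-effector y-axis (col 1 of R) = (-0.4837,-0.8270,0.2866)
R[0][1] = -0.4837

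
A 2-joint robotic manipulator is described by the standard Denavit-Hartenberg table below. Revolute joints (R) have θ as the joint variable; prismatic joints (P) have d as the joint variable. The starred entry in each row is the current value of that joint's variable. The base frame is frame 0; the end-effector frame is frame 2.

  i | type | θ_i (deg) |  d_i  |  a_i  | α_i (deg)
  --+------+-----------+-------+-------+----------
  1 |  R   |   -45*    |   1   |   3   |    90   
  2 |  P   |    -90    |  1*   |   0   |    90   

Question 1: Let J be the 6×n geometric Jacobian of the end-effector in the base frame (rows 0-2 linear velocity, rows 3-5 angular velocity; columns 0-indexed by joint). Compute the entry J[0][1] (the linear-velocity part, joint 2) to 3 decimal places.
-0.707

prismatic axis z_1 = (-0.7071,-0.7071,0.0000)
J_v[:, 1] = z_1; J_ω[:, 1] = (0,0,0)
entry J[0][1] = -0.7071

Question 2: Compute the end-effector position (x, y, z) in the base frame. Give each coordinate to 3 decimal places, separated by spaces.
1.414 -2.828 1.000

after link 1: o_1 = (2.1213, -2.1213, 1.0000)
after link 2: o_2 = (1.4142, -2.8284, 1.0000)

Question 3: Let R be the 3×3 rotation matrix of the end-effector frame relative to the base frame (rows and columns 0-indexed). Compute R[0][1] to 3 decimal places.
End-effector y-axis (col 1 of R) = (-0.7071,-0.7071,0.0000)
R[0][1] = -0.7071

-0.707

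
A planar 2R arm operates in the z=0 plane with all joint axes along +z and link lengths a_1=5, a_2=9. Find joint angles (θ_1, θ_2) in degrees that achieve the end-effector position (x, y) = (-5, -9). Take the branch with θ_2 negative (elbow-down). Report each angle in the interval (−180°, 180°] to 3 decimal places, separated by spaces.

-58.109 -90.000

cos θ_2 = (106.0000−5²−9²)/(2·5·9) = 0.0000; θ_2 = -90.0000° (elbow-down)
β = atan2(-9.0000,-5.0000) = -119.0546°; ψ = atan2(-9.0000,5.0000) = -60.9454°
θ_1 = β − ψ = -58.1092°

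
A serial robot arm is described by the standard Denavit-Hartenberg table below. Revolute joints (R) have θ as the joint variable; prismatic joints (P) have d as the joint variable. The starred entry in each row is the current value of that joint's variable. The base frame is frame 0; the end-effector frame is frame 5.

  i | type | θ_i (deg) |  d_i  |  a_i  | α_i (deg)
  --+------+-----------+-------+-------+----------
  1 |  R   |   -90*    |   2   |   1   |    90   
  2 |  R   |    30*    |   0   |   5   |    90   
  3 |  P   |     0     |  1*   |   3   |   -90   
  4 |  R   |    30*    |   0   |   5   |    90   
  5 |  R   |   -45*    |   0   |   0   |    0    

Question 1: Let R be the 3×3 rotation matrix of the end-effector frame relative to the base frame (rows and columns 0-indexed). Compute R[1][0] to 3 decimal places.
-0.354

End-effector x-axis (col 0 of R) = (0.7071,-0.3536,0.6124)
R[1][0] = -0.3536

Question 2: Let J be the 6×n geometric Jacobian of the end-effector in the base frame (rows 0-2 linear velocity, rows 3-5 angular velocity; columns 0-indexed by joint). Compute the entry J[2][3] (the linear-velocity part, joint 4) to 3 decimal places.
2.500

axis z_3 = (-1.0000,-0.0000,0.0000); lever o_n−o_3 = (0.0000,-2.5000,4.3301)
cross product → J_v[:, 3] = (-0.0000,4.3301,2.5000)
J_ω[:, 3] = z_3
entry J[2][3] = 2.5000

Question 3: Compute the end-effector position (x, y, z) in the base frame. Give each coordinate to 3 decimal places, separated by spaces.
after link 1: o_1 = (0.0000, -1.0000, 2.0000)
after link 2: o_2 = (0.0000, -5.3301, 4.5000)
after link 3: o_3 = (0.0000, -8.4282, 5.1340)
after link 4: o_4 = (0.0000, -10.9282, 9.4641)
after link 5: o_5 = (0.0000, -10.9282, 9.4641)

0.000 -10.928 9.464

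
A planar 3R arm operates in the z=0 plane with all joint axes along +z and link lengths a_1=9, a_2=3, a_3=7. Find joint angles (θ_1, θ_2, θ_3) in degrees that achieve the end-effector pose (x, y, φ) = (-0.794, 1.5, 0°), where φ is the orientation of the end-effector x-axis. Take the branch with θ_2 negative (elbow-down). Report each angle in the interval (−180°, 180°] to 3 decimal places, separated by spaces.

wrist centre = target − a_3·(cos φ, sin φ) = (-7.7940, 1.5000)
cos θ_2 = (62.9964−9²−3²)/(2·9·3) = -0.5001; θ_2 = -120.0044° (elbow-down)
β = atan2(1.5000,-7.7940) = 169.1063°; ψ = atan2(-2.5980,7.4998) = -19.1063°
θ_1 = β − ψ = 188.2126°
θ_3 = φ − θ_1 − θ_2 = -68.2082° (wrapped to (-180°,180°])

-171.787 -120.004 -68.208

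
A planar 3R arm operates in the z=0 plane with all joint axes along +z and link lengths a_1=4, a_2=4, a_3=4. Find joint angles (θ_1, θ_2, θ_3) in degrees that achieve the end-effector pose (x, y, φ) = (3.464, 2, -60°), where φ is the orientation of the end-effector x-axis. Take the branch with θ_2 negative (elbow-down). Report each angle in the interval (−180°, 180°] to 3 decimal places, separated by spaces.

120.001 -90.001 -90.001

wrist centre = target − a_3·(cos φ, sin φ) = (1.4640, 5.4641)
cos θ_2 = (31.9997−4²−4²)/(2·4·4) = -0.0000; θ_2 = -90.0005° (elbow-down)
β = atan2(5.4641,1.4640) = 75.0010°; ψ = atan2(-4.0000,4.0000) = -45.0003°
θ_1 = β − ψ = 120.0013°
θ_3 = φ − θ_1 − θ_2 = -90.0007° (wrapped to (-180°,180°])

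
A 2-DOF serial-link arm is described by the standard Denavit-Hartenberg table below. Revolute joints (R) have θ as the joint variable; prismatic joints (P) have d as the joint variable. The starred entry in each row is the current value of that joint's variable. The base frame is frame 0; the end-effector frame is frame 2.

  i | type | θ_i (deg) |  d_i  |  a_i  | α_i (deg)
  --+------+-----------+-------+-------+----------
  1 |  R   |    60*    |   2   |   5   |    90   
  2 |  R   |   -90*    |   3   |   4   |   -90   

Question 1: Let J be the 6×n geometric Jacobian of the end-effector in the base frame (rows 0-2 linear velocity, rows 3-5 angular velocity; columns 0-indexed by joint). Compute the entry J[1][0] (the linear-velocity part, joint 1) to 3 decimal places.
5.098

axis z_0 = ẑ; lever o_n−o_0 = (5.0981,2.8301,-2.0000)
cross product → J_v[:, 0] = (-2.8301,5.0981,0.0000)
J_ω[:, 0] = z_0
entry J[1][0] = 5.0981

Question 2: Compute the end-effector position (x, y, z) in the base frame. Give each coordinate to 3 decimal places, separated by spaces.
after link 1: o_1 = (2.5000, 4.3301, 2.0000)
after link 2: o_2 = (5.0981, 2.8301, -2.0000)

5.098 2.830 -2.000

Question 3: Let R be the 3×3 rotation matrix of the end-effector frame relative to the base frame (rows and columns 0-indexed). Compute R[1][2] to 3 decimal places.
End-effector z-axis (col 2 of R) = (0.5000,0.8660,0.0000)
R[1][2] = 0.8660

0.866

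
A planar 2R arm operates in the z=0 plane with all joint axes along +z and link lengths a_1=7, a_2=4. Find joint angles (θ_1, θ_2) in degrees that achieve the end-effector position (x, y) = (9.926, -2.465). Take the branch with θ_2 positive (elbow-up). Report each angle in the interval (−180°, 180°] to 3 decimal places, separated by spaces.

-29.999 44.995

cos θ_2 = (104.6017−7²−4²)/(2·7·4) = 0.7072; θ_2 = 44.9946° (elbow-up)
β = atan2(-2.4650,9.9260) = -13.9466°; ψ = atan2(2.8282,9.8287) = 16.0529°
θ_1 = β − ψ = -29.9995°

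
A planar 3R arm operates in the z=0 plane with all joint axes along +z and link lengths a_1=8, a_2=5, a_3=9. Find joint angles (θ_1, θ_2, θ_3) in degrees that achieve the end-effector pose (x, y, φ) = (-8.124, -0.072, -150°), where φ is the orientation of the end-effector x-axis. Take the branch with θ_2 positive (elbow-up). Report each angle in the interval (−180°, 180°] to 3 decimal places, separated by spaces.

wrist centre = target − a_3·(cos φ, sin φ) = (-0.3298, 4.4280)
cos θ_2 = (19.7159−8²−5²)/(2·8·5) = -0.8661; θ_2 = 150.0029° (elbow-up)
β = atan2(4.4280,-0.3298) = 94.2592°; ψ = atan2(2.4998,3.6697) = 34.2621°
θ_1 = β − ψ = 59.9970°
θ_3 = φ − θ_1 − θ_2 = 0.0000° (wrapped to (-180°,180°])

59.997 150.003 0.000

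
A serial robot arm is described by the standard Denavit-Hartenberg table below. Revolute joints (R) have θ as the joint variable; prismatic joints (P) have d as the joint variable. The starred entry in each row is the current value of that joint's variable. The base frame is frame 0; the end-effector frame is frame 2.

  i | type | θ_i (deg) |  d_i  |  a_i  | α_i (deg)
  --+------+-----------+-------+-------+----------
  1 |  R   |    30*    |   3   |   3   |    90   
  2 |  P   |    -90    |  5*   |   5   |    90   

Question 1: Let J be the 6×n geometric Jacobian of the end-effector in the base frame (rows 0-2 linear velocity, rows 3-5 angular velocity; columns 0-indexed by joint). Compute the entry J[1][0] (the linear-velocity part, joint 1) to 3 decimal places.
5.098

axis z_0 = ẑ; lever o_n−o_0 = (5.0981,-2.8301,-2.0000)
cross product → J_v[:, 0] = (2.8301,5.0981,-0.0000)
J_ω[:, 0] = z_0
entry J[1][0] = 5.0981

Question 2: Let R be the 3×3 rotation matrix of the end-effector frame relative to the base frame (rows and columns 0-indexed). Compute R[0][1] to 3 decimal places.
0.500

End-effector y-axis (col 1 of R) = (0.5000,-0.8660,0.0000)
R[0][1] = 0.5000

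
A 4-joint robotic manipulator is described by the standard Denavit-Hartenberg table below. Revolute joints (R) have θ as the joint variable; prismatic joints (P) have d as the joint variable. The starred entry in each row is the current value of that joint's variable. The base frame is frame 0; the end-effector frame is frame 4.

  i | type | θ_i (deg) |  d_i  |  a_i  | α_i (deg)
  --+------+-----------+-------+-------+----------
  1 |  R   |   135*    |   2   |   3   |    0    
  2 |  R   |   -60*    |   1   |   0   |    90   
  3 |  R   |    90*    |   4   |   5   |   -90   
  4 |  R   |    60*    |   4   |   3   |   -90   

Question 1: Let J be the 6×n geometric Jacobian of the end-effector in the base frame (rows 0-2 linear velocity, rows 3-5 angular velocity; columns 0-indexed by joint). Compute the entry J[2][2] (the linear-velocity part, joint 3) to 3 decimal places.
-4.000

axis z_2 = (0.9659,-0.2588,0.0000); lever o_n−o_2 = (0.3189,-4.2265,6.5000)
cross product → J_v[:, 2] = (-1.6823,-6.2785,-4.0000)
J_ω[:, 2] = z_2
entry J[2][2] = -4.0000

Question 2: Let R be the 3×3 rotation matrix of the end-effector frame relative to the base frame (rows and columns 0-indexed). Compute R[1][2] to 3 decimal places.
0.129

End-effector z-axis (col 2 of R) = (-0.4830,0.1294,-0.8660)
R[1][2] = 0.1294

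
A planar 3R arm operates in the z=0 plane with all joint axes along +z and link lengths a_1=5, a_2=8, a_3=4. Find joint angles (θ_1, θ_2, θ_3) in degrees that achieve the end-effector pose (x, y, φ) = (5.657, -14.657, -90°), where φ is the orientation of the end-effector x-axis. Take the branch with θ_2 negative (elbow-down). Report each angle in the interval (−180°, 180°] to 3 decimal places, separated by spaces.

wrist centre = target − a_3·(cos φ, sin φ) = (5.6570, -10.6570)
cos θ_2 = (145.5733−5²−8²)/(2·5·8) = 0.7072; θ_2 = -44.9952° (elbow-down)
β = atan2(-10.6570,5.6570) = -62.0395°; ψ = atan2(-5.6564,10.6573) = -27.9571°
θ_1 = β − ψ = -34.0824°
θ_3 = φ − θ_1 − θ_2 = -10.9224° (wrapped to (-180°,180°])

-34.082 -44.995 -10.922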